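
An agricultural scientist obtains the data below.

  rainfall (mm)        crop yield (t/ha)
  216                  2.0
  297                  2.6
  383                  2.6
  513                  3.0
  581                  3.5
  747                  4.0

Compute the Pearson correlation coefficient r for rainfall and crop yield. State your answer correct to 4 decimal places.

n = 6, Σx = 2737, Σy = 17.7, Σxy = 8760.5, Σx² = 1440293, Σy² = 54.77
Sxx = Σx² − (Σx)²/n = 1440293 − 1248528.166667 = 191764.833333
Sxy = Σxy − (Σx)(Σy)/n = 8760.5 − 8074.15 = 686.35
Syy = Σy² − (Σy)²/n = 54.77 − 52.215 = 2.555
r = Sxy/√(Sxx·Syy) = 686.35/√(489959.149167) = 686.35/699.970820 = 0.980541

0.9805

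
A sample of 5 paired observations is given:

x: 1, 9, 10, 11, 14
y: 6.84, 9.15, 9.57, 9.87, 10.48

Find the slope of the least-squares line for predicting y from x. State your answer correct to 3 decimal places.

n = 5, Σx = 45, Σy = 45.91, Σxy = 440.18, Σx² = 499
Sxx = Σx² − (Σx)²/n = 499 − 405 = 94
Sxy = Σxy − (Σx)(Σy)/n = 440.18 − 413.19 = 26.99
b = Sxy/Sxx = 26.99/94 = 0.287128

0.287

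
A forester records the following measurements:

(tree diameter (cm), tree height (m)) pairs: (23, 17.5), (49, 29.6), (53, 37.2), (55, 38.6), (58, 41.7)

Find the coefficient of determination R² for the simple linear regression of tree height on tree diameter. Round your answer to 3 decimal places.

n = 5, Σx = 238, Σy = 164.6, Σxy = 8366.1, Σx² = 12128, Σy² = 5795.1
Sxx = Σx² − (Σx)²/n = 12128 − 11328.8 = 799.2
Sxy = Σxy − (Σx)(Σy)/n = 8366.1 − 7834.96 = 531.14
Syy = Σy² − (Σy)²/n = 5795.1 − 5418.632 = 376.468
R² = Sxy²/(Sxx·Syy) = (531.14)²/(799.2·376.468) = 0.937636

0.938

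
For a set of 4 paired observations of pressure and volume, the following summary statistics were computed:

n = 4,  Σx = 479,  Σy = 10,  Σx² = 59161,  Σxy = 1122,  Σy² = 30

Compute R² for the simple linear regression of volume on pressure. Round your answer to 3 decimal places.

0.633

Sxx = Σx² − (Σx)²/n = 59161 − 57360.25 = 1800.75
Sxy = Σxy − (Σx)(Σy)/n = 1122 − 1197.5 = -75.5
Syy = Σy² − (Σy)²/n = 30 − 25 = 5
R² = Sxy²/(Sxx·Syy) = (-75.5)²/(1800.75·5) = 0.633097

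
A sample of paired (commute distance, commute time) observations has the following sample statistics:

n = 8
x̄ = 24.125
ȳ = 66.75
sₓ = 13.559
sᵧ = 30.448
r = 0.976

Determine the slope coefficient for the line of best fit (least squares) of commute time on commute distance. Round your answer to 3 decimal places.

b = r · sᵧ/sₓ = 0.976 · 30.448/13.559 = 2.191699

2.192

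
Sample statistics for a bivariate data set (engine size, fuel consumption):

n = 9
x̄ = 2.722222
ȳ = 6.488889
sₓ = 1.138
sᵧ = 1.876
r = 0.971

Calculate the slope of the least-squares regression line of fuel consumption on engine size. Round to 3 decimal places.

b = r · sᵧ/sₓ = 0.971 · 1.876/1.138 = 1.600699

1.601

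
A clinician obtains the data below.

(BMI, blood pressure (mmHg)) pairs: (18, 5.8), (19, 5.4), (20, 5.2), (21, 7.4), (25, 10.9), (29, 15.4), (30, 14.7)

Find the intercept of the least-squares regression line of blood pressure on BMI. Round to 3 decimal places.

n = 7, Σx = 162, Σy = 64.8, Σxy = 1626.5, Σx² = 3892
Sxx = Σx² − (Σx)²/n = 3892 − 3749.142857 = 142.857143
Sxy = Σxy − (Σx)(Σy)/n = 1626.5 − 1499.657143 = 126.842857
b = Sxy/Sxx = 126.842857/142.857143 = 0.8879
a = ȳ − b·x̄ = 9.257143 − 0.8879·23.142857 = -11.2914

-11.291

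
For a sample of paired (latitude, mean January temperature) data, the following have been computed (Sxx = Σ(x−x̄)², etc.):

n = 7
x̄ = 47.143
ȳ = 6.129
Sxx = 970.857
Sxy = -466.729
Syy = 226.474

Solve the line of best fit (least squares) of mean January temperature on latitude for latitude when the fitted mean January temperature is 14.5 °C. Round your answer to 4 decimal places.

b = Sxy/Sxx = -466.729/970.857 = -0.480739
a = ȳ − b·x̄ = 6.129 − (-0.480739)·47.143 = 28.792487
Set a + b·x = 14.5: x = (14.5 − 28.792487) / (-0.480739) = 29.730232

29.7302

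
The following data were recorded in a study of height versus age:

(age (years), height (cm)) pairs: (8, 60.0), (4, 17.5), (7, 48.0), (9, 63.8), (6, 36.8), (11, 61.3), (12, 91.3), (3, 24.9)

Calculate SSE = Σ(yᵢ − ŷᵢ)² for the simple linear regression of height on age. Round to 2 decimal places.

435.24

n = 8, Σx = 60, Σy = 403.6, Σxy = 3525.6, Σx² = 520, Σy² = 24348.32
Sxx = Σx² − (Σx)²/n = 520 − 450 = 70
Sxy = Σxy − (Σx)(Σy)/n = 3525.6 − 3027 = 498.6
Syy = Σy² − (Σy)²/n = 24348.32 − 20361.62 = 3986.7
b = Sxy/Sxx = 498.6/70 = 7.122857
SSE = Syy − b·Sxy = 3986.7 − 7.122857·498.6 = 435.243429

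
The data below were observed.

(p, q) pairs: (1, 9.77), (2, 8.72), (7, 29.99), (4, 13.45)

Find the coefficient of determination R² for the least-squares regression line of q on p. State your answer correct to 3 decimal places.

n = 4, Σx = 14, Σy = 61.93, Σxy = 290.94, Σx² = 70, Σy² = 1251.7939
Sxx = Σx² − (Σx)²/n = 70 − 49 = 21
Sxy = Σxy − (Σx)(Σy)/n = 290.94 − 216.755 = 74.185
Syy = Σy² − (Σy)²/n = 1251.7939 − 958.831225 = 292.962675
R² = Sxy²/(Sxx·Syy) = (74.185)²/(21·292.962675) = 0.894542

0.895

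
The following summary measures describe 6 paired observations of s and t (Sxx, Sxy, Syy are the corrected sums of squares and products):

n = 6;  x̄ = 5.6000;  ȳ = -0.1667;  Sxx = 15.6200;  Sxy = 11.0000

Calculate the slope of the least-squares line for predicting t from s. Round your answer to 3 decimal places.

b = Sxy/Sxx = 11/15.62 = 0.704225

0.704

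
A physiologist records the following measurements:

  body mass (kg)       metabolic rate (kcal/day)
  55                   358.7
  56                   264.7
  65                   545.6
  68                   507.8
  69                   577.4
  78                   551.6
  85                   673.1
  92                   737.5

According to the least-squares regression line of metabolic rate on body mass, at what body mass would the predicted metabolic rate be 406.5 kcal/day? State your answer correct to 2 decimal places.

n = 8, Σx = 568, Σy = 4216.4, Σxy = 312475, Σx² = 41544
Sxx = Σx² − (Σx)²/n = 41544 − 40328 = 1216
Sxy = Σxy − (Σx)(Σy)/n = 312475 − 299364.4 = 13110.6
b = Sxy/Sxx = 13110.6/1216 = 10.781743
a = ȳ − b·x̄ = 527.05 − 10.781743·71 = -238.453783
Set a + b·x = 406.5: x = (406.5 − (-238.453783)) / 10.781743 = 59.819062

59.82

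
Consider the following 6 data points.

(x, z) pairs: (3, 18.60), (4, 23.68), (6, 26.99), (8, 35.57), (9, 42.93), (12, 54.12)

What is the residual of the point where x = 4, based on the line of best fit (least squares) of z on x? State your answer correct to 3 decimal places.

1.796

n = 6, Σx = 42, Σy = 201.89, Σxy = 1632.83, Σx² = 350
Sxx = Σx² − (Σx)²/n = 350 − 294 = 56
Sxy = Σxy − (Σx)(Σy)/n = 1632.83 − 1413.23 = 219.6
b = Sxy/Sxx = 219.6/56 = 3.921429
a = ȳ − b·x̄ = 33.648333 − 3.921429·7 = 6.198333
ŷ(4) = 6.198333 + 3.921429·4 = 21.884048
residual = y − ŷ = 23.68 − 21.884048 = 1.795952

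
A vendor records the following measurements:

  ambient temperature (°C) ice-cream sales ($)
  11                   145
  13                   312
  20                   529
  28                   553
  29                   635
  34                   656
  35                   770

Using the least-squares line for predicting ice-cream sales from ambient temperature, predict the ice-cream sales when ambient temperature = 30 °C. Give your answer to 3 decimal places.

634.683

n = 7, Σx = 170, Σy = 3600, Σxy = 99384, Σx² = 4696
Sxx = Σx² − (Σx)²/n = 4696 − 4128.571429 = 567.428571
Sxy = Σxy − (Σx)(Σy)/n = 99384 − 87428.571429 = 11955.428571
b = Sxy/Sxx = 11955.428571/567.428571 = 21.069486
a = ȳ − b·x̄ = 514.285714 − 21.069486·24.285714 = 2.598187
ŷ(30) = a + b·30 = 2.598187 + 21.069486·30 = 634.682779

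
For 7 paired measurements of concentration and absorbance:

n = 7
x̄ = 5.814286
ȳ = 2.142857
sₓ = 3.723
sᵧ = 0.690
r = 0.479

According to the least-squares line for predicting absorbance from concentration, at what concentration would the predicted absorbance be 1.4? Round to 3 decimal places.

-2.554

b = r · sᵧ/sₓ = 0.479 · 0.69/3.723 = 0.088775
a = ȳ − b·x̄ = 2.142857 − 0.088775·5.814286 = 1.626693
Set a + b·x = 1.4: x = (1.4 − 1.626693) / 0.088775 = -2.553559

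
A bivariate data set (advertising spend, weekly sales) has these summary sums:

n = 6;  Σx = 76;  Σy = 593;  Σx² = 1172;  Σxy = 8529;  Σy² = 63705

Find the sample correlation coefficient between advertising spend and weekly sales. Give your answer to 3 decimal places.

0.985

Sxx = Σx² − (Σx)²/n = 1172 − 962.666667 = 209.333333
Sxy = Σxy − (Σx)(Σy)/n = 8529 − 7511.333333 = 1017.666667
Syy = Σy² − (Σy)²/n = 63705 − 58608.166667 = 5096.833333
r = Sxy/√(Sxx·Syy) = 1017.666667/√(1066937.111111) = 1017.666667/1032.926479 = 0.985227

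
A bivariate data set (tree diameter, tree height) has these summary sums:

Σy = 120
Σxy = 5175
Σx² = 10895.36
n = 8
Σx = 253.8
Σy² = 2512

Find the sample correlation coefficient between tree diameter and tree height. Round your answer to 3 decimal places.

Sxx = Σx² − (Σx)²/n = 10895.36 − 8051.805 = 2843.555
Sxy = Σxy − (Σx)(Σy)/n = 5175 − 3807 = 1368
Syy = Σy² − (Σy)²/n = 2512 − 1800 = 712
r = Sxy/√(Sxx·Syy) = 1368/√(2024611.16) = 1368/1422.888316 = 0.961425

0.961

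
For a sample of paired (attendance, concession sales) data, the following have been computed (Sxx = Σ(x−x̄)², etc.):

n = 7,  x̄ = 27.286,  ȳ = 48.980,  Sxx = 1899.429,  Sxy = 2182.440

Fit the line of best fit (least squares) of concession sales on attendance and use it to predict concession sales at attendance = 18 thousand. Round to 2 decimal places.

b = Sxy/Sxx = 2182.44/1899.429 = 1.148998
a = ȳ − b·x̄ = 48.98 − 1.148998·27.286 = 17.628442
ŷ(18) = a + b·18 = 17.628442 + 1.148998·18 = 38.310405

38.31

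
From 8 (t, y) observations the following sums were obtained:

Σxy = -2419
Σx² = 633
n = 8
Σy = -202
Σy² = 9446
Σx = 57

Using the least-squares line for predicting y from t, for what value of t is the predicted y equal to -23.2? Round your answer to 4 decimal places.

Sxx = Σx² − (Σx)²/n = 633 − 406.125 = 226.875
Sxy = Σxy − (Σx)(Σy)/n = -2419 − (-1439.25) = -979.75
b = Sxy/Sxx = -979.75/226.875 = -4.318457
a = ȳ − b·x̄ = -25.25 − (-4.318457)·7.125 = 5.519008
Set a + b·x = -23.2: x = (-23.2 − 5.519008) / (-4.318457) = 6.650293

6.6503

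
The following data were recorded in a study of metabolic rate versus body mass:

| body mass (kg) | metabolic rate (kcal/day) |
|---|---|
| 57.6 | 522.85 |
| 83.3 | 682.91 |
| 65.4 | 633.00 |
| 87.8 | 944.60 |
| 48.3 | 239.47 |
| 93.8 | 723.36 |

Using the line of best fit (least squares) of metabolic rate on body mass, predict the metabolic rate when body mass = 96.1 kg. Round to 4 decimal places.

883.4762

n = 6, Σx = 436.2, Σy = 3746.19, Σxy = 290754.212, Σx² = 33373.98
Sxx = Σx² − (Σx)²/n = 33373.98 − 31711.74 = 1662.24
Sxy = Σxy − (Σx)(Σy)/n = 290754.212 − 272348.013 = 18406.199
b = Sxy/Sxx = 18406.199/1662.24 = 11.073130
a = ȳ − b·x̄ = 624.365 − 11.073130·72.7 = -180.651524
ŷ(96.1) = a + b·96.1 = -180.651524 + 11.073130·96.1 = 883.476233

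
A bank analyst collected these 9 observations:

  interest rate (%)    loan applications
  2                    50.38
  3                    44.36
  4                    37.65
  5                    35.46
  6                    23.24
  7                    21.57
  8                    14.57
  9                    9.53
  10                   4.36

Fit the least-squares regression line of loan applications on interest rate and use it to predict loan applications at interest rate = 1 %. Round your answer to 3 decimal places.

n = 9, Σx = 54, Σy = 241.12, Σxy = 1098.1, Σx² = 384
Sxx = Σx² − (Σx)²/n = 384 − 324 = 60
Sxy = Σxy − (Σx)(Σy)/n = 1098.1 − 1446.72 = -348.62
b = Sxy/Sxx = -348.62/60 = -5.810333
a = ȳ − b·x̄ = 26.791111 − (-5.810333)·6 = 61.653111
ŷ(1) = a + b·1 = 61.653111 + (-5.810333)·1 = 55.842778

55.843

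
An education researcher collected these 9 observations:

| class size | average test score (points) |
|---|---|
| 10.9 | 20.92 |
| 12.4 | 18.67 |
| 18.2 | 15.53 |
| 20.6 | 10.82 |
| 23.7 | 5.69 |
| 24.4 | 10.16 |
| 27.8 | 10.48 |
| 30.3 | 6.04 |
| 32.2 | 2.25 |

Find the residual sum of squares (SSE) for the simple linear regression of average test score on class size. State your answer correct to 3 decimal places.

40.205

n = 9, Σx = 200.5, Σy = 100.56, Σxy = 1894.637, Σx² = 4912.99, Σy² = 1431.4448
Sxx = Σx² − (Σx)²/n = 4912.99 − 4466.694444 = 446.295556
Sxy = Σxy − (Σx)(Σy)/n = 1894.637 − 2240.253333 = -345.616333
Syy = Σy² − (Σy)²/n = 1431.4448 − 1123.5904 = 307.8544
b = Sxy/Sxx = -345.616333/446.295556 = -0.774411
SSE = Syy − b·Sxy = 307.8544 − (-0.774411)·(-345.616333) = 40.205197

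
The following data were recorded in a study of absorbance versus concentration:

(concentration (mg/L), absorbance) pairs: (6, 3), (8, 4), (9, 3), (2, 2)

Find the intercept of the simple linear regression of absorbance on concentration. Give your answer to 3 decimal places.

1.696

n = 4, Σx = 25, Σy = 12, Σxy = 81, Σx² = 185
Sxx = Σx² − (Σx)²/n = 185 − 156.25 = 28.75
Sxy = Σxy − (Σx)(Σy)/n = 81 − 75 = 6
b = Sxy/Sxx = 6/28.75 = 0.208696
a = ȳ − b·x̄ = 3 − 0.208696·6.25 = 1.695652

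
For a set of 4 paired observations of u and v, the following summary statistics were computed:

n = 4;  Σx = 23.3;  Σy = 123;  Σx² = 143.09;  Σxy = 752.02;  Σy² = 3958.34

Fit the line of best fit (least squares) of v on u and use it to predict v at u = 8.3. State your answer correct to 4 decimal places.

Sxx = Σx² − (Σx)²/n = 143.09 − 135.7225 = 7.3675
Sxy = Σxy − (Σx)(Σy)/n = 752.02 − 716.475 = 35.545
b = Sxy/Sxx = 35.545/7.3675 = 4.824567
a = ȳ − b·x̄ = 30.75 − 4.824567·5.825 = 2.646895
ŷ(8.3) = a + b·8.3 = 2.646895 + 4.824567·8.3 = 42.690804

42.6908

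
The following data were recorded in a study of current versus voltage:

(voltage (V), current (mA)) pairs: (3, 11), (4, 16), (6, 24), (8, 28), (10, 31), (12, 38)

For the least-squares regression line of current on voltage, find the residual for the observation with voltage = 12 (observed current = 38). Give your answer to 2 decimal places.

n = 6, Σx = 43, Σy = 148, Σxy = 1231, Σx² = 369
Sxx = Σx² − (Σx)²/n = 369 − 308.166667 = 60.833333
Sxy = Σxy − (Σx)(Σy)/n = 1231 − 1060.666667 = 170.333333
b = Sxy/Sxx = 170.333333/60.833333 = 2.8
a = ȳ − b·x̄ = 24.666667 − 2.8·7.166667 = 4.6
ŷ(12) = 4.6 + 2.8·12 = 38.2
residual = y − ŷ = 38 − 38.2 = -0.2

-0.20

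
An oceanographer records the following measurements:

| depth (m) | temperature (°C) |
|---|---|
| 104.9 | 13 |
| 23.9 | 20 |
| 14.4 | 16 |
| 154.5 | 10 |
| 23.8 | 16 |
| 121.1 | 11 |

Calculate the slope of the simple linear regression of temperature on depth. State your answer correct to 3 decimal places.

n = 6, Σx = 442.6, Σy = 86, Σxy = 5330, Σx² = 50884.48
Sxx = Σx² − (Σx)²/n = 50884.48 − 32649.126667 = 18235.353333
Sxy = Σxy − (Σx)(Σy)/n = 5330 − 6343.933333 = -1013.933333
b = Sxy/Sxx = -1013.933333/18235.353333 = -0.055603

-0.056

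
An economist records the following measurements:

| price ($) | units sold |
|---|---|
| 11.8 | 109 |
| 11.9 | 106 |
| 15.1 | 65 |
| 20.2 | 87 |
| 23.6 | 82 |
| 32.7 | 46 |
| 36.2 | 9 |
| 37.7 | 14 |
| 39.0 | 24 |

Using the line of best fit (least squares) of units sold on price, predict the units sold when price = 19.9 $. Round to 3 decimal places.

77.659

n = 9, Σx = 228.2, Σy = 542, Σxy = 10515.5, Σx² = 6795.88
Sxx = Σx² − (Σx)²/n = 6795.88 − 5786.137778 = 1009.742222
Sxy = Σxy − (Σx)(Σy)/n = 10515.5 − 13742.711111 = -3227.211111
b = Sxy/Sxx = -3227.211111/1009.742222 = -3.196074
a = ȳ − b·x̄ = 60.222222 − (-3.196074)·25.355556 = 141.260460
ŷ(19.9) = a + b·19.9 = 141.260460 + (-3.196074)·19.9 = 77.658583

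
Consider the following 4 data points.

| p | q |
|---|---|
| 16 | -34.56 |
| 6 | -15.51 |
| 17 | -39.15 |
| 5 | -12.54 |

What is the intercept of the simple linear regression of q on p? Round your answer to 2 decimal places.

-2.46

n = 4, Σx = 44, Σy = -101.76, Σxy = -1374.27, Σx² = 606
Sxx = Σx² − (Σx)²/n = 606 − 484 = 122
Sxy = Σxy − (Σx)(Σy)/n = -1374.27 − (-1119.36) = -254.91
b = Sxy/Sxx = -254.91/122 = -2.089426
a = ȳ − b·x̄ = -25.44 − (-2.089426)·11 = -2.456311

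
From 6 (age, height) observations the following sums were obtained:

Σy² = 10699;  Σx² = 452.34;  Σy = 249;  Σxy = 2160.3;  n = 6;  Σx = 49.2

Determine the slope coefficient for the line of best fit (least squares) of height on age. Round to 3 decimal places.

Sxx = Σx² − (Σx)²/n = 452.34 − 403.44 = 48.9
Sxy = Σxy − (Σx)(Σy)/n = 2160.3 − 2041.8 = 118.5
b = Sxy/Sxx = 118.5/48.9 = 2.423313

2.423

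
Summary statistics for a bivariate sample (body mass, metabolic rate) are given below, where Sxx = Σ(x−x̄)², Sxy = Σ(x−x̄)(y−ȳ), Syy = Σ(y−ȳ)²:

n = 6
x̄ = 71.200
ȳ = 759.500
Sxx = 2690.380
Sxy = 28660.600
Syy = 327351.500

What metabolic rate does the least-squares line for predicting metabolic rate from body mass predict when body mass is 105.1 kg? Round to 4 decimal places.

b = Sxy/Sxx = 28660.6/2690.38 = 10.652993
a = ȳ − b·x̄ = 759.5 − 10.652993·71.2 = 1.006880
ŷ(105.1) = a + b·105.1 = 1.006880 + 10.652993·105.1 = 1120.636471

1120.6365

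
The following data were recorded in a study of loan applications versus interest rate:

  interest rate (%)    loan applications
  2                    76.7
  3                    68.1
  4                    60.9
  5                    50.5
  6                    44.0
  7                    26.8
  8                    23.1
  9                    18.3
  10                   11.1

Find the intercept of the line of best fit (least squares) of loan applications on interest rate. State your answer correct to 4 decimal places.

n = 9, Σx = 54, Σy = 379.5, Σxy = 1765.9, Σx² = 384
Sxx = Σx² − (Σx)²/n = 384 − 324 = 60
Sxy = Σxy − (Σx)(Σy)/n = 1765.9 − 2277 = -511.1
b = Sxy/Sxx = -511.1/60 = -8.518333
a = ȳ − b·x̄ = 42.166667 − (-8.518333)·6 = 93.276667

93.2767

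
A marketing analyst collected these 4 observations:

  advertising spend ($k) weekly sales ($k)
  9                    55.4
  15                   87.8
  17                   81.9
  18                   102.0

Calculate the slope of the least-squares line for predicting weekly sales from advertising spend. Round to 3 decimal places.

n = 4, Σx = 59, Σy = 327.1, Σxy = 5043.9, Σx² = 919
Sxx = Σx² − (Σx)²/n = 919 − 870.25 = 48.75
Sxy = Σxy − (Σx)(Σy)/n = 5043.9 − 4824.725 = 219.175
b = Sxy/Sxx = 219.175/48.75 = 4.495897

4.496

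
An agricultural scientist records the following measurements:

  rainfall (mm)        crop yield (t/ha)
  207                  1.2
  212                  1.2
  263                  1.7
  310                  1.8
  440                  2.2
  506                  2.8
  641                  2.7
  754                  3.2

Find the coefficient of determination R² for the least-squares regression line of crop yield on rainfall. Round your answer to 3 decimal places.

n = 8, Σx = 3333, Σy = 16.8, Σxy = 8036.2, Σx² = 1682095, Σy² = 39.22
Sxx = Σx² − (Σx)²/n = 1682095 − 1388611.125 = 293483.875
Sxy = Σxy − (Σx)(Σy)/n = 8036.2 − 6999.3 = 1036.9
Syy = Σy² − (Σy)²/n = 39.22 − 35.28 = 3.94
R² = Sxy²/(Sxx·Syy) = (1036.9)²/(293483.875·3.94) = 0.929808

0.930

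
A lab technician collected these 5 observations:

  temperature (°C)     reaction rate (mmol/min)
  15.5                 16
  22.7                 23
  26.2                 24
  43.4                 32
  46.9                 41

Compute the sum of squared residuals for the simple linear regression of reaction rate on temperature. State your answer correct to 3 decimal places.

24.636

n = 5, Σx = 154.7, Σy = 136, Σxy = 4710.6, Σx² = 5525.15, Σy² = 4066
Sxx = Σx² − (Σx)²/n = 5525.15 − 4786.418 = 738.732
Sxy = Σxy − (Σx)(Σy)/n = 4710.6 − 4207.84 = 502.76
Syy = Σy² − (Σy)²/n = 4066 − 3699.2 = 366.8
b = Sxy/Sxx = 502.76/738.732 = 0.680572
SSE = Syy − b·Sxy = 366.8 − 0.680572·502.76 = 24.635835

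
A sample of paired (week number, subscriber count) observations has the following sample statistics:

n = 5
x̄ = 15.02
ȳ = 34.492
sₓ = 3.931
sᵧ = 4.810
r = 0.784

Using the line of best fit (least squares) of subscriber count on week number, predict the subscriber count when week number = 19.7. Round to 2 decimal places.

38.98

b = r · sᵧ/sₓ = 0.784 · 4.81/3.931 = 0.959308
a = ȳ − b·x̄ = 34.492 − 0.959308·15.02 = 20.083193
ŷ(19.7) = a + b·19.7 = 20.083193 + 0.959308·19.7 = 38.981562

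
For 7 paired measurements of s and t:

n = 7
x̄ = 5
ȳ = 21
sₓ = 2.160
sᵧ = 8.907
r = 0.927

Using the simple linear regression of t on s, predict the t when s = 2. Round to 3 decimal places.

b = r · sᵧ/sₓ = 0.927 · 8.907/2.16 = 3.822588
a = ȳ − b·x̄ = 21 − 3.822588·5 = 1.887063
ŷ(2) = a + b·2 = 1.887063 + 3.822588·2 = 9.532238

9.532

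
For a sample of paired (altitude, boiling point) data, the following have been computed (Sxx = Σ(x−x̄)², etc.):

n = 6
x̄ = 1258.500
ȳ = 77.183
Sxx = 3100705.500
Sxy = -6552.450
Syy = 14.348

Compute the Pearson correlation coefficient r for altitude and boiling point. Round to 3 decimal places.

-0.982

r = Sxy/√(Sxx·Syy) = -6552.45/√(44488922.514) = -6552.45/6670.001688 = -0.982376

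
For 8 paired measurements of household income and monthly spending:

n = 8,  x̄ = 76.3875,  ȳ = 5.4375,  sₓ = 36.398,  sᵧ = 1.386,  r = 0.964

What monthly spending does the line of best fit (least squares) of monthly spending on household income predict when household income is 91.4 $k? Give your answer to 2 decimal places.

5.99

b = r · sᵧ/sₓ = 0.964 · 1.386/36.398 = 0.036708
a = ȳ − b·x̄ = 5.4375 − 0.036708·76.3875 = 2.633455
ŷ(91.4) = a + b·91.4 = 2.633455 + 0.036708·91.4 = 5.988581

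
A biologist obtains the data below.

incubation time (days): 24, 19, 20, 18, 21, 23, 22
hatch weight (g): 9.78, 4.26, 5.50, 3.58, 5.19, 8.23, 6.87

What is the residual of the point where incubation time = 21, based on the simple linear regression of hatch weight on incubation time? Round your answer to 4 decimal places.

-1.0114

n = 7, Σx = 147, Σy = 43.41, Σxy = 939.52, Σx² = 3115
Sxx = Σx² − (Σx)²/n = 3115 − 3087 = 28
Sxy = Σxy − (Σx)(Σy)/n = 939.52 − 911.61 = 27.91
b = Sxy/Sxx = 27.91/28 = 0.996786
a = ȳ − b·x̄ = 6.201429 − 0.996786·21 = -14.731071
ŷ(21) = -14.731071 + 0.996786·21 = 6.201429
residual = y − ŷ = 5.19 − 6.201429 = -1.011429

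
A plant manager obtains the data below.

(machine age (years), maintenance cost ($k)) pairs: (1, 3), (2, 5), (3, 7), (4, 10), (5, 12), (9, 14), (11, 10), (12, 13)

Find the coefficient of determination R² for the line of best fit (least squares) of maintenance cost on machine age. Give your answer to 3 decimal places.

0.620

n = 8, Σx = 47, Σy = 74, Σxy = 526, Σx² = 401, Σy² = 792
Sxx = Σx² − (Σx)²/n = 401 − 276.125 = 124.875
Sxy = Σxy − (Σx)(Σy)/n = 526 − 434.75 = 91.25
Syy = Σy² − (Σy)²/n = 792 − 684.5 = 107.5
R² = Sxy²/(Sxx·Syy) = (91.25)²/(124.875·107.5) = 0.620271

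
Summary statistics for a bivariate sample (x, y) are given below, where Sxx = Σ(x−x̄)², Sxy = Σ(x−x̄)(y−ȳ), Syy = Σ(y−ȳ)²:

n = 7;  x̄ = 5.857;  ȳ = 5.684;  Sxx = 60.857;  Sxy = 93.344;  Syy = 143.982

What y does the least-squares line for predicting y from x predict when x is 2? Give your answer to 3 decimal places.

b = Sxy/Sxx = 93.344/60.857 = 1.533825
a = ȳ − b·x̄ = 5.684 − 1.533825·5.857 = -3.299614
ŷ(2) = a + b·2 = -3.299614 + 1.533825·2 = -0.231964

-0.232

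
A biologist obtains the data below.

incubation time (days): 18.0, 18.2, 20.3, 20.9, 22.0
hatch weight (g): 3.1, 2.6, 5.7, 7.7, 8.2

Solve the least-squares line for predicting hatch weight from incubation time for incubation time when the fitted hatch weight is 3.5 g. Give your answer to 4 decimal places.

n = 5, Σx = 99.4, Σy = 27.3, Σxy = 560.16, Σx² = 1988.14
Sxx = Σx² − (Σx)²/n = 1988.14 − 1976.072 = 12.068
Sxy = Σxy − (Σx)(Σy)/n = 560.16 − 542.724 = 17.436
b = Sxy/Sxx = 17.436/12.068 = 1.444813
a = ȳ − b·x̄ = 5.46 − 1.444813·19.88 = -23.262877
Set a + b·x = 3.5: x = (3.5 − (-23.262877)) / 1.444813 = 18.523423

18.5234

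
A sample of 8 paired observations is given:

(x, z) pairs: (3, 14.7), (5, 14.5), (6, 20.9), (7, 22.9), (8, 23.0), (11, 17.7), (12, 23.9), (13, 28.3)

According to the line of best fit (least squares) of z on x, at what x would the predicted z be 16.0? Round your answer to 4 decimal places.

n = 8, Σx = 65, Σy = 165.9, Σxy = 1435.7, Σx² = 617
Sxx = Σx² − (Σx)²/n = 617 − 528.125 = 88.875
Sxy = Σxy − (Σx)(Σy)/n = 1435.7 − 1347.9375 = 87.7625
b = Sxy/Sxx = 87.7625/88.875 = 0.987482
a = ȳ − b·x̄ = 20.7375 − 0.987482·8.125 = 12.714205
Set a + b·x = 16.0: x = (16.0 − 12.714205) / 0.987482 = 3.327446

3.3274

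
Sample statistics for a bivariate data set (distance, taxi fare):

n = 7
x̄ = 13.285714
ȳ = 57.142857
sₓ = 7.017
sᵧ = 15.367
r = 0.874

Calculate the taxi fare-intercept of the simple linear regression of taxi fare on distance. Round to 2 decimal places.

31.71

b = r · sᵧ/sₓ = 0.874 · 15.367/7.017 = 1.914031
a = ȳ − b·x̄ = 57.142857 − 1.914031·13.285714 = 31.713584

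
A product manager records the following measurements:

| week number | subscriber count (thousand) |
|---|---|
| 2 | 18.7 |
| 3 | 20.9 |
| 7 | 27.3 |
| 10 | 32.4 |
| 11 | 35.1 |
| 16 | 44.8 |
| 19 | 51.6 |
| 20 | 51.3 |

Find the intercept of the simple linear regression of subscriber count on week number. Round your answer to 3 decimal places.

14.674

n = 8, Σx = 88, Σy = 282.1, Σxy = 3724.5, Σx² = 1300
Sxx = Σx² − (Σx)²/n = 1300 − 968 = 332
Sxy = Σxy − (Σx)(Σy)/n = 3724.5 − 3103.1 = 621.4
b = Sxy/Sxx = 621.4/332 = 1.871687
a = ȳ − b·x̄ = 35.2625 − 1.871687·11 = 14.673946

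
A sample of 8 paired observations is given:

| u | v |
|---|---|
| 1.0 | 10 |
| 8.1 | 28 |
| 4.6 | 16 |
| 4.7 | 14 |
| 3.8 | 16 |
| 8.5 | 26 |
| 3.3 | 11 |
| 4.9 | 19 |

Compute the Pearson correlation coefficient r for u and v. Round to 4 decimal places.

n = 8, Σx = 38.9, Σy = 140, Σxy = 787.4, Σx² = 231.45, Σy² = 2750
Sxx = Σx² − (Σx)²/n = 231.45 − 189.15125 = 42.29875
Sxy = Σxy − (Σx)(Σy)/n = 787.4 − 680.75 = 106.65
Syy = Σy² − (Σy)²/n = 2750 − 2450 = 300
r = Sxy/√(Sxx·Syy) = 106.65/√(12689.625) = 106.65/112.648236 = 0.946753

0.9468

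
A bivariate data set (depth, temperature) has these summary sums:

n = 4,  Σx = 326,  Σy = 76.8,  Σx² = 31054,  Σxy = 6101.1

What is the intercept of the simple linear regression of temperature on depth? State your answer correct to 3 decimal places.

22.073

Sxx = Σx² − (Σx)²/n = 31054 − 26569 = 4485
Sxy = Σxy − (Σx)(Σy)/n = 6101.1 − 6259.2 = -158.1
b = Sxy/Sxx = -158.1/4485 = -0.035251
a = ȳ − b·x̄ = 19.2 − (-0.035251)·81.5 = 22.072943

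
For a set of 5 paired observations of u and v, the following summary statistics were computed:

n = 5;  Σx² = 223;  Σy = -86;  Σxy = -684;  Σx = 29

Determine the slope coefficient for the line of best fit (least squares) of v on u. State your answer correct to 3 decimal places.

Sxx = Σx² − (Σx)²/n = 223 − 168.2 = 54.8
Sxy = Σxy − (Σx)(Σy)/n = -684 − (-498.8) = -185.2
b = Sxy/Sxx = -185.2/54.8 = -3.379562

-3.380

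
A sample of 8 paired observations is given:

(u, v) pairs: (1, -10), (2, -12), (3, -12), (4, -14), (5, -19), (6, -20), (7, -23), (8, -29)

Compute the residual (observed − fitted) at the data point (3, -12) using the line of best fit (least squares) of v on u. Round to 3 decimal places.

n = 8, Σx = 36, Σy = -139, Σxy = -734, Σx² = 204
Sxx = Σx² − (Σx)²/n = 204 − 162 = 42
Sxy = Σxy − (Σx)(Σy)/n = -734 − (-625.5) = -108.5
b = Sxy/Sxx = -108.5/42 = -2.583333
a = ȳ − b·x̄ = -17.375 − (-2.583333)·4.5 = -5.75
ŷ(3) = -5.75 + (-2.583333)·3 = -13.5
residual = y − ŷ = -12 − (-13.5) = 1.5

1.500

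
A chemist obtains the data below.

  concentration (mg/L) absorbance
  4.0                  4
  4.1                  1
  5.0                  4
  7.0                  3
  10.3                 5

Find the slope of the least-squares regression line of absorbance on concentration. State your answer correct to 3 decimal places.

n = 5, Σx = 30.4, Σy = 17, Σxy = 112.6, Σx² = 212.9
Sxx = Σx² − (Σx)²/n = 212.9 − 184.832 = 28.068
Sxy = Σxy − (Σx)(Σy)/n = 112.6 − 103.36 = 9.24
b = Sxy/Sxx = 9.24/28.068 = 0.329201

0.329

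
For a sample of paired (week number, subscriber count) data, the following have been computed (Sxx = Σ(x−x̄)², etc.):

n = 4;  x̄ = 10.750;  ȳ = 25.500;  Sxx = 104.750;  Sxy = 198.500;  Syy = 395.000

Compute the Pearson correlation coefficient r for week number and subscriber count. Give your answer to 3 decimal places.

0.976

r = Sxy/√(Sxx·Syy) = 198.5/√(41376.25) = 198.5/203.411529 = 0.975854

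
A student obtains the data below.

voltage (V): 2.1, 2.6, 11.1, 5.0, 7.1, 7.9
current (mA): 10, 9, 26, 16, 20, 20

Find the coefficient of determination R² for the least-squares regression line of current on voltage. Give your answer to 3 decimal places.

n = 6, Σx = 35.8, Σy = 101, Σxy = 713, Σx² = 272.2, Σy² = 1913
Sxx = Σx² − (Σx)²/n = 272.2 − 213.606667 = 58.593333
Sxy = Σxy − (Σx)(Σy)/n = 713 − 602.633333 = 110.366667
Syy = Σy² − (Σy)²/n = 1913 − 1700.166667 = 212.833333
R² = Sxy²/(Sxx·Syy) = (110.366667)²/(58.593333·212.833333) = 0.976760

0.977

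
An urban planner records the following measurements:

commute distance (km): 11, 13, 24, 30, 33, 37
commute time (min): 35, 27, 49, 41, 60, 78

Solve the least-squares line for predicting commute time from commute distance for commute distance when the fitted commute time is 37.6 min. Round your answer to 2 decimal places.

n = 6, Σx = 148, Σy = 290, Σxy = 8008, Σx² = 4224
Sxx = Σx² − (Σx)²/n = 4224 − 3650.666667 = 573.333333
Sxy = Σxy − (Σx)(Σy)/n = 8008 − 7153.333333 = 854.666667
b = Sxy/Sxx = 854.666667/573.333333 = 1.490698
a = ȳ − b·x̄ = 48.333333 − 1.490698·24.666667 = 11.562791
Set a + b·x = 37.6: x = (37.6 − 11.562791) / 1.490698 = 17.466459

17.47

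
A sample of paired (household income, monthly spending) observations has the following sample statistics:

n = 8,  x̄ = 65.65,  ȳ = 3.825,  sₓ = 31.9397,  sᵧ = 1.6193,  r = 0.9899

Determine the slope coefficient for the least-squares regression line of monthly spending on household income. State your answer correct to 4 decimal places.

b = r · sᵧ/sₓ = 0.9899 · 1.6193/31.9397 = 0.050187

0.0502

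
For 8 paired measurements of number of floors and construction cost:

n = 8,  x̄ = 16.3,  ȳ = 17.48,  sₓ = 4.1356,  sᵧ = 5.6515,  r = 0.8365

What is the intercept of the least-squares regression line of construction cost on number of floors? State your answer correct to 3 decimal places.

-1.153

b = r · sᵧ/sₓ = 0.8365 · 5.6515/4.1356 = 1.143118
a = ȳ − b·x̄ = 17.48 − 1.143118·16.3 = -1.152827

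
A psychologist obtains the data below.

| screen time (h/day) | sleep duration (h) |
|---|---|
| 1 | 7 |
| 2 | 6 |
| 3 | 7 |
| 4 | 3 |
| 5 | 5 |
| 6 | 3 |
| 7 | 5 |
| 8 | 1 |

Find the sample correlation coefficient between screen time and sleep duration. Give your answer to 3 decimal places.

-0.779

n = 8, Σx = 36, Σy = 37, Σxy = 138, Σx² = 204, Σy² = 203
Sxx = Σx² − (Σx)²/n = 204 − 162 = 42
Sxy = Σxy − (Σx)(Σy)/n = 138 − 166.5 = -28.5
Syy = Σy² − (Σy)²/n = 203 − 171.125 = 31.875
r = Sxy/√(Sxx·Syy) = -28.5/√(1338.75) = -28.5/36.588933 = -0.778924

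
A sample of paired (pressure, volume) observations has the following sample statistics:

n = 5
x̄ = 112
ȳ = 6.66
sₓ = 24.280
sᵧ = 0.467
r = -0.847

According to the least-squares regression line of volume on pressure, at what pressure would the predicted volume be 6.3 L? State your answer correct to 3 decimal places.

134.098

b = r · sᵧ/sₓ = -0.847 · 0.467/24.28 = -0.016291
a = ȳ − b·x̄ = 6.66 − (-0.016291)·112 = 8.484608
Set a + b·x = 6.3: x = (6.3 − 8.484608) / (-0.016291) = 134.097894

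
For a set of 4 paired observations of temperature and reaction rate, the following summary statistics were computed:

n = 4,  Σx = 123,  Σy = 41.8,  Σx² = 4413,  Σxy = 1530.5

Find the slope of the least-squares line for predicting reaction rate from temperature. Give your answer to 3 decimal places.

Sxx = Σx² − (Σx)²/n = 4413 − 3782.25 = 630.75
Sxy = Σxy − (Σx)(Σy)/n = 1530.5 − 1285.35 = 245.15
b = Sxy/Sxx = 245.15/630.75 = 0.388664

0.389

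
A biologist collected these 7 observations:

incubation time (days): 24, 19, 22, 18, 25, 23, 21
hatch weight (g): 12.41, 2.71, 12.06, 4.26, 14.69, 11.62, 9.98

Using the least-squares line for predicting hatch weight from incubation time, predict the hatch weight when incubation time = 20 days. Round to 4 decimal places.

n = 7, Σx = 152, Σy = 67.73, Σxy = 1535.42, Σx² = 3340
Sxx = Σx² − (Σx)²/n = 3340 − 3300.571429 = 39.428571
Sxy = Σxy − (Σx)(Σy)/n = 1535.42 − 1470.708571 = 64.711429
b = Sxy/Sxx = 64.711429/39.428571 = 1.641232
a = ȳ − b·x̄ = 9.675714 − 1.641232·21.714286 = -25.962464
ŷ(20) = a + b·20 = -25.962464 + 1.641232·20 = 6.862174

6.8622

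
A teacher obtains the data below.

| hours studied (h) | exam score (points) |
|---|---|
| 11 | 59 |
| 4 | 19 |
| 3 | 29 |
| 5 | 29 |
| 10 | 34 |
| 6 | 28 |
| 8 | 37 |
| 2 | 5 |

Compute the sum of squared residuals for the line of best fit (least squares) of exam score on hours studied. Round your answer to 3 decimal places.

447.970

n = 8, Σx = 49, Σy = 240, Σxy = 1771, Σx² = 375, Σy² = 8858
Sxx = Σx² − (Σx)²/n = 375 − 300.125 = 74.875
Sxy = Σxy − (Σx)(Σy)/n = 1771 − 1470 = 301
Syy = Σy² − (Σy)²/n = 8858 − 7200 = 1658
b = Sxy/Sxx = 301/74.875 = 4.020033
SSE = Syy − b·Sxy = 1658 − 4.020033·301 = 447.969950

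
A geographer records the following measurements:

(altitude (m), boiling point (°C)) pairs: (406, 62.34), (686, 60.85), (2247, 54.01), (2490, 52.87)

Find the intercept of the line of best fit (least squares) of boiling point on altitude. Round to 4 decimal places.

64.0552

n = 4, Σx = 5829, Σy = 230.07, Σxy = 320059.91, Σx² = 11884541
Sxx = Σx² − (Σx)²/n = 11884541 − 8494310.25 = 3390230.75
Sxy = Σxy − (Σx)(Σy)/n = 320059.91 − 335269.5075 = -15209.5975
b = Sxy/Sxx = -15209.5975/3390230.75 = -0.004486
a = ȳ − b·x̄ = 57.5175 − (-0.004486)·1457.25 = 64.055163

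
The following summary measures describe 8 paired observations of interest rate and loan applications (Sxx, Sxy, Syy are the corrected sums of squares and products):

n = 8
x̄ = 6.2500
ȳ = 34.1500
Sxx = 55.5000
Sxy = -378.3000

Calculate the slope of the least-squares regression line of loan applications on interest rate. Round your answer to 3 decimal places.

-6.816

b = Sxy/Sxx = -378.3/55.5 = -6.816216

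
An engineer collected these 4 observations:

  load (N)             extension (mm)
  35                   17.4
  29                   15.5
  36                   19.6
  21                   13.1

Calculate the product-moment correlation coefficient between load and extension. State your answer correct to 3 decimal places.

0.958

n = 4, Σx = 121, Σy = 65.6, Σxy = 2039.2, Σx² = 3803, Σy² = 1098.78
Sxx = Σx² − (Σx)²/n = 3803 − 3660.25 = 142.75
Sxy = Σxy − (Σx)(Σy)/n = 2039.2 − 1984.4 = 54.8
Syy = Σy² − (Σy)²/n = 1098.78 − 1075.84 = 22.94
r = Sxy/√(Sxx·Syy) = 54.8/√(3274.685) = 54.8/57.224863 = 0.957626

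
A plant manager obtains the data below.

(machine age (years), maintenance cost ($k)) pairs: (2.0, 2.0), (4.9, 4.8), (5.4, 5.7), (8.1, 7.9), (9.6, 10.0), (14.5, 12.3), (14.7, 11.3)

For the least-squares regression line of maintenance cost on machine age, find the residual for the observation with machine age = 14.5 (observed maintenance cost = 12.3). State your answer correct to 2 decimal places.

n = 7, Σx = 59.2, Σy = 54, Σxy = 562.75, Σx² = 641.28
Sxx = Σx² − (Σx)²/n = 641.28 − 500.662857 = 140.617143
Sxy = Σxy − (Σx)(Σy)/n = 562.75 − 456.685714 = 106.064286
b = Sxy/Sxx = 106.064286/140.617143 = 0.754277
a = ȳ − b·x̄ = 7.714286 − 0.754277·8.457143 = 1.335257
ŷ(14.5) = 1.335257 + 0.754277·14.5 = 12.272274
residual = y − ŷ = 12.3 − 12.272274 = 0.027726

0.03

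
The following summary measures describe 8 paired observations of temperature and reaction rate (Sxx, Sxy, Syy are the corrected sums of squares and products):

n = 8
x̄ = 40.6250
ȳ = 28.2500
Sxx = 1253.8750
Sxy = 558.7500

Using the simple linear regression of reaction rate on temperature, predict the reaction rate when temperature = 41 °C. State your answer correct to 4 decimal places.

b = Sxy/Sxx = 558.75/1253.875 = 0.445619
a = ȳ − b·x̄ = 28.25 − 0.445619·40.625 = 10.146745
ŷ(41) = a + b·41 = 10.146745 + 0.445619·41 = 28.417107

28.4171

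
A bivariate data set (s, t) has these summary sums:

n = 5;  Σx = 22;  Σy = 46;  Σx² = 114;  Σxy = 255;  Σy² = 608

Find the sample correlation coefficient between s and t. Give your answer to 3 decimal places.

Sxx = Σx² − (Σx)²/n = 114 − 96.8 = 17.2
Sxy = Σxy − (Σx)(Σy)/n = 255 − 202.4 = 52.6
Syy = Σy² − (Σy)²/n = 608 − 423.2 = 184.8
r = Sxy/√(Sxx·Syy) = 52.6/√(3178.56) = 52.6/56.378719 = 0.932976

0.933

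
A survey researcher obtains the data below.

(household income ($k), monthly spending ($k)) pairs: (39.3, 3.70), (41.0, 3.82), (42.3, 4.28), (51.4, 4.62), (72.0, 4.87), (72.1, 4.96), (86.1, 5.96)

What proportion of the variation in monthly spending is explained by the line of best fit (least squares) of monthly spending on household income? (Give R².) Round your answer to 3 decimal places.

n = 7, Σx = 404.2, Σy = 32.21, Σxy = 1941.954, Σx² = 25452.36, Σy² = 151.7853
Sxx = Σx² − (Σx)²/n = 25452.36 − 23339.662857 = 2112.697143
Sxy = Σxy − (Σx)(Σy)/n = 1941.954 − 1859.897429 = 82.056571
Syy = Σy² − (Σy)²/n = 151.7853 − 148.212014 = 3.573286
R² = Sxy²/(Sxx·Syy) = (82.056571)²/(2112.697143·3.573286) = 0.891911

0.892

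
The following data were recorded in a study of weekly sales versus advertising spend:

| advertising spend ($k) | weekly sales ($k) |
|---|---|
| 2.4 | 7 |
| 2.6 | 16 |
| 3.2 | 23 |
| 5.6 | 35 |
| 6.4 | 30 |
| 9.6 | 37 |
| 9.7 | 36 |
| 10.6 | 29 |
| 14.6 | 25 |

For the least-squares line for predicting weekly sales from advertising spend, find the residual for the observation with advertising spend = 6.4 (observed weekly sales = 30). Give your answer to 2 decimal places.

4.59

n = 9, Σx = 64.7, Σy = 238, Σxy = 1896.8, Σx² = 606.85
Sxx = Σx² − (Σx)²/n = 606.85 − 465.121111 = 141.728889
Sxy = Σxy − (Σx)(Σy)/n = 1896.8 − 1710.955556 = 185.844444
b = Sxy/Sxx = 185.844444/141.728889 = 1.311267
a = ȳ − b·x̄ = 26.444444 − 1.311267·7.188889 = 17.017890
ŷ(6.4) = 17.017890 + 1.311267·6.4 = 25.410000
residual = y − ŷ = 30 − 25.410000 = 4.590000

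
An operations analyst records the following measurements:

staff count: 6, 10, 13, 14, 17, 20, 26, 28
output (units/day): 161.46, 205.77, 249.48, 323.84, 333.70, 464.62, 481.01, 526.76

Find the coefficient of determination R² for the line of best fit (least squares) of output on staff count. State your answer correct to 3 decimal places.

n = 8, Σx = 134, Σy = 2746.64, Σxy = 53024.3, Σx² = 2650, Σy² = 1071597.3926
Sxx = Σx² − (Σx)²/n = 2650 − 2244.5 = 405.5
Sxy = Σxy − (Σx)(Σy)/n = 53024.3 − 46006.22 = 7018.08
Syy = Σy² − (Σy)²/n = 1071597.3926 − 943003.9112 = 128593.4814
R² = Sxy²/(Sxx·Syy) = (7018.08)²/(405.5·128593.4814) = 0.944554

0.945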